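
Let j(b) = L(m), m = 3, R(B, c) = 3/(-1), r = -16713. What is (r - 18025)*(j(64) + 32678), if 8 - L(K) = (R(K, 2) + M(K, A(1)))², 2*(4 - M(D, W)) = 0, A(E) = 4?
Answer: -1135411530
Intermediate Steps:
M(D, W) = 4 (M(D, W) = 4 - ½*0 = 4 + 0 = 4)
R(B, c) = -3 (R(B, c) = 3*(-1) = -3)
L(K) = 7 (L(K) = 8 - (-3 + 4)² = 8 - 1*1² = 8 - 1*1 = 8 - 1 = 7)
j(b) = 7
(r - 18025)*(j(64) + 32678) = (-16713 - 18025)*(7 + 32678) = -34738*32685 = -1135411530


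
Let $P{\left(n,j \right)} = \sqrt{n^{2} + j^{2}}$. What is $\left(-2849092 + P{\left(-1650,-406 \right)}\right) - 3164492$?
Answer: $-6013584 + 2 \sqrt{721834} \approx -6.0119 \cdot 10^{6}$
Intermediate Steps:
$P{\left(n,j \right)} = \sqrt{j^{2} + n^{2}}$
$\left(-2849092 + P{\left(-1650,-406 \right)}\right) - 3164492 = \left(-2849092 + \sqrt{\left(-406\right)^{2} + \left(-1650\right)^{2}}\right) - 3164492 = \left(-2849092 + \sqrt{164836 + 2722500}\right) - 3164492 = \left(-2849092 + \sqrt{2887336}\right) - 3164492 = \left(-2849092 + 2 \sqrt{721834}\right) - 3164492 = -6013584 + 2 \sqrt{721834}$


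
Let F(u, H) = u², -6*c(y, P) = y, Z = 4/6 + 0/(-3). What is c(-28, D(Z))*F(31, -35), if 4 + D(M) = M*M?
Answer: 13454/3 ≈ 4484.7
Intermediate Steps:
Z = ⅔ (Z = 4*(⅙) + 0*(-⅓) = ⅔ + 0 = ⅔ ≈ 0.66667)
D(M) = -4 + M² (D(M) = -4 + M*M = -4 + M²)
c(y, P) = -y/6
c(-28, D(Z))*F(31, -35) = -⅙*(-28)*31² = (14/3)*961 = 13454/3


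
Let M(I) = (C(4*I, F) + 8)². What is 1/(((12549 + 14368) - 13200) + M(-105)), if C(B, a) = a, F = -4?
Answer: 1/13733 ≈ 7.2817e-5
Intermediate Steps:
M(I) = 16 (M(I) = (-4 + 8)² = 4² = 16)
1/(((12549 + 14368) - 13200) + M(-105)) = 1/(((12549 + 14368) - 13200) + 16) = 1/((26917 - 13200) + 16) = 1/(13717 + 16) = 1/13733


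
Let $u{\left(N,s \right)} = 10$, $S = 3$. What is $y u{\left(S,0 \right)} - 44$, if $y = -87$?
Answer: $-914$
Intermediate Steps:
$y u{\left(S,0 \right)} - 44 = \left(-87\right) 10 - 44 = -870 - 44 = -914$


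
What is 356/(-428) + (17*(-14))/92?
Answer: -16827/4922 ≈ -3.4187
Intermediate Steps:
356/(-428) + (17*(-14))/92 = 356*(-1/428) - 238*1/92 = -89/107 - 119/46 = -16827/4922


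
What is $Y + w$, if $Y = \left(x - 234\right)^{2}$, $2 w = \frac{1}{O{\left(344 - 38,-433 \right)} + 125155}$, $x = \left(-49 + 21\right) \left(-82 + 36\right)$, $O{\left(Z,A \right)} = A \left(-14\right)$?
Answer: $\frac{291542129545}{262434} \approx 1.1109 \cdot 10^{6}$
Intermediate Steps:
$O{\left(Z,A \right)} = - 14 A$
$x = 1288$ ($x = \left(-28\right) \left(-46\right) = 1288$)
$w = \frac{1}{262434}$ ($w = \frac{1}{2 \left(\left(-14\right) \left(-433\right) + 125155\right)} = \frac{1}{2 \left(6062 + 125155\right)} = \frac{1}{2 \cdot 131217} = \frac{1}{2} \cdot \frac{1}{131217} = \frac{1}{262434} \approx 3.8105 \cdot 10^{-6}$)
$Y = 1110916$ ($Y = \left(1288 - 234\right)^{2} = 1054^{2} = 1110916$)
$Y + w = 1110916 + \frac{1}{262434} = \frac{291542129545}{262434}$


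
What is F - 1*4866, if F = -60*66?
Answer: -8826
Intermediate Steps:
F = -3960
F - 1*4866 = -3960 - 1*4866 = -3960 - 4866 = -8826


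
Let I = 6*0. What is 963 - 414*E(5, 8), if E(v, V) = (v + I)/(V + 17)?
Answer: 4401/5 ≈ 880.20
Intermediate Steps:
I = 0
E(v, V) = v/(17 + V) (E(v, V) = (v + 0)/(V + 17) = v/(17 + V))
963 - 414*E(5, 8) = 963 - 2070/(17 + 8) = 963 - 2070/25 = 963 - 414*⅕ = 963 - 414/5 = 4401/5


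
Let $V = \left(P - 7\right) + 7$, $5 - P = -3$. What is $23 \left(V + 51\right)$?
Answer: $1357$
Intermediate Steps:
$P = 8$ ($P = 5 - -3 = 5 + 3 = 8$)
$V = 8$ ($V = \left(8 - 7\right) + 7 = 1 + 7 = 8$)
$23 \left(V + 51\right) = 23 \left(8 + 51\right) = 23 \cdot 59 = 1357$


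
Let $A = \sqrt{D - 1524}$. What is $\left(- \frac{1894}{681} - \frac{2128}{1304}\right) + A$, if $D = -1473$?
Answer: $- \frac{489868}{111003} + 9 i \sqrt{37} \approx -4.4131 + 54.745 i$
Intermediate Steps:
$A = 9 i \sqrt{37}$ ($A = \sqrt{-1473 - 1524} = \sqrt{-2997} = 9 i \sqrt{37} \approx 54.745 i$)
$\left(- \frac{1894}{681} - \frac{2128}{1304}\right) + A = \left(- \frac{1894}{681} - \frac{2128}{1304}\right) + 9 i \sqrt{37} = \left(\left(-1894\right) \frac{1}{681} - \frac{266}{163}\right) + 9 i \sqrt{37} = \left(- \frac{1894}{681} - \frac{266}{163}\right) + 9 i \sqrt{37} = - \frac{489868}{111003} + 9 i \sqrt{37}$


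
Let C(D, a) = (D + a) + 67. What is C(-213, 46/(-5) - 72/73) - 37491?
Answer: -13741223/365 ≈ -37647.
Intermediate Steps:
C(D, a) = 67 + D + a
C(-213, 46/(-5) - 72/73) - 37491 = (67 - 213 + (46/(-5) - 72/73)) - 37491 = (67 - 213 + (46*(-⅕) - 72*1/73)) - 37491 = (67 - 213 + (-46/5 - 72/73)) - 37491 = (67 - 213 - 3718/365) - 37491 = -57008/365 - 37491 = -13741223/365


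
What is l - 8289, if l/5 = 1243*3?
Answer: 10356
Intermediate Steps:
l = 18645 (l = 5*(1243*3) = 5*3729 = 18645)
l - 8289 = 18645 - 8289 = 10356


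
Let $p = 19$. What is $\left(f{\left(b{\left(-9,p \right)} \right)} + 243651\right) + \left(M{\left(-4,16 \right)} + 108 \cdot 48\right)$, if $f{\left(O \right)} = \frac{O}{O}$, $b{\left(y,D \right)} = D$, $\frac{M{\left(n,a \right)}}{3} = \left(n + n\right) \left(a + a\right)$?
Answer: $248068$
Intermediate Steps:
$M{\left(n,a \right)} = 12 a n$ ($M{\left(n,a \right)} = 3 \left(n + n\right) \left(a + a\right) = 3 \cdot 2 n 2 a = 3 \cdot 4 a n = 12 a n$)
$f{\left(O \right)} = 1$
$\left(f{\left(b{\left(-9,p \right)} \right)} + 243651\right) + \left(M{\left(-4,16 \right)} + 108 \cdot 48\right) = \left(1 + 243651\right) + \left(12 \cdot 16 \left(-4\right) + 108 \cdot 48\right) = 243652 + \left(-768 + 5184\right) = 243652 + 4416 = 248068$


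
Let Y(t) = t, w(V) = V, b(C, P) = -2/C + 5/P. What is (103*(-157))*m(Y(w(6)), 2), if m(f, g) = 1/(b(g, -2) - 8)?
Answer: 32342/23 ≈ 1406.2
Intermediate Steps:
m(f, g) = 1/(-21/2 - 2/g) (m(f, g) = 1/((-2/g + 5/(-2)) - 8) = 1/((-2/g + 5*(-1/2)) - 8) = 1/((-2/g - 5/2) - 8) = 1/((-5/2 - 2/g) - 8) = 1/(-21/2 - 2/g))
(103*(-157))*m(Y(w(6)), 2) = (103*(-157))*(2*2/(-4 - 21*2)) = -32342*2/(-4 - 42) = -32342*2/(-46) = -32342*2*(-1)/46 = -16171*(-2/23) = 32342/23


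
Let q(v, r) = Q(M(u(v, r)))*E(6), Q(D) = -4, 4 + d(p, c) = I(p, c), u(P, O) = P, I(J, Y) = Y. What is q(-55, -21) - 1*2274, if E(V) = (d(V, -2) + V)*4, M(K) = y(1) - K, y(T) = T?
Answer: -2274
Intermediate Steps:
d(p, c) = -4 + c
M(K) = 1 - K
E(V) = -24 + 4*V (E(V) = ((-4 - 2) + V)*4 = (-6 + V)*4 = -24 + 4*V)
q(v, r) = 0 (q(v, r) = -4*(-24 + 4*6) = -4*(-24 + 24) = -4*0 = 0)
q(-55, -21) - 1*2274 = 0 - 1*2274 = 0 - 2274 = -2274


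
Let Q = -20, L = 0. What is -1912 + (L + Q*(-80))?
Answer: -312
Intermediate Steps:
-1912 + (L + Q*(-80)) = -1912 + (0 - 20*(-80)) = -1912 + (0 + 1600) = -1912 + 1600 = -312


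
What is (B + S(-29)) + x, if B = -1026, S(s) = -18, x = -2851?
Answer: -3895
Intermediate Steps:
(B + S(-29)) + x = (-1026 - 18) - 2851 = -1044 - 2851 = -3895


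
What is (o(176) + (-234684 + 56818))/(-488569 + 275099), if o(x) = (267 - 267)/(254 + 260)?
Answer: 88933/106735 ≈ 0.83321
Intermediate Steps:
o(x) = 0 (o(x) = 0/514 = 0*(1/514) = 0)
(o(176) + (-234684 + 56818))/(-488569 + 275099) = (0 + (-234684 + 56818))/(-488569 + 275099) = (0 - 177866)/(-213470) = -177866*(-1/213470) = 88933/106735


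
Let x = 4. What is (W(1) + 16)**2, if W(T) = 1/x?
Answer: 4225/16 ≈ 264.06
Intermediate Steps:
W(T) = 1/4
(W(1) + 16)**2 = (1/4 + 16)**2 = (65/4)**2 = 4225/16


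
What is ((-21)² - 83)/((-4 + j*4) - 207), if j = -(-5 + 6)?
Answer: -358/215 ≈ -1.6651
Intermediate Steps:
j = -1 (j = -1*1 = -1)
((-21)² - 83)/((-4 + j*4) - 207) = ((-21)² - 83)/((-4 - 1*4) - 207) = (441 - 83)/((-4 - 4) - 207) = 358/(-8 - 207) = 358/(-215) = 358*(-1/215) = -358/215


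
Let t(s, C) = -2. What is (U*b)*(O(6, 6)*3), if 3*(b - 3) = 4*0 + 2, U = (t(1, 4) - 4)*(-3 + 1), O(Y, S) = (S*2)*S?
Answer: 9504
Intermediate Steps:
O(Y, S) = 2*S**2 (O(Y, S) = (2*S)*S = 2*S**2)
U = 12 (U = (-2 - 4)*(-3 + 1) = -6*(-2) = 12)
b = 11/3 (b = 3 + (4*0 + 2)/3 = 3 + (0 + 2)/3 = 3 + (1/3)*2 = 3 + 2/3 = 11/3 ≈ 3.6667)
(U*b)*(O(6, 6)*3) = (12*(11/3))*((2*6**2)*3) = 44*((2*36)*3) = 44*(72*3) = 44*216 = 9504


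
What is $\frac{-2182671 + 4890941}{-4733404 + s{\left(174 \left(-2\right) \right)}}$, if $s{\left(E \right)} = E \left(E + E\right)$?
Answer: $- \frac{79655}{132094} \approx -0.60302$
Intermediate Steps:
$s{\left(E \right)} = 2 E^{2}$ ($s{\left(E \right)} = E 2 E = 2 E^{2}$)
$\frac{-2182671 + 4890941}{-4733404 + s{\left(174 \left(-2\right) \right)}} = \frac{-2182671 + 4890941}{-4733404 + 2 \left(174 \left(-2\right)\right)^{2}} = \frac{2708270}{-4733404 + 2 \left(-348\right)^{2}} = \frac{2708270}{-4733404 + 2 \cdot 121104} = \frac{2708270}{-4733404 + 242208} = \frac{2708270}{-4491196} = 2708270 \left(- \frac{1}{4491196}\right) = - \frac{79655}{132094}$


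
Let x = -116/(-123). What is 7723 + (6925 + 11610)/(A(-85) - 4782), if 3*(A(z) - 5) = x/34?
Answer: 231311634494/29966063 ≈ 7719.1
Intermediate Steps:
x = 116/123 (x = -116*(-1/123) = 116/123 ≈ 0.94309)
A(z) = 31423/6273 (A(z) = 5 + ((116/123)/34)/3 = 5 + ((116/123)*(1/34))/3 = 5 + (⅓)*(58/2091) = 5 + 58/6273 = 31423/6273)
7723 + (6925 + 11610)/(A(-85) - 4782) = 7723 + (6925 + 11610)/(31423/6273 - 4782) = 7723 + 18535/(-29966063/6273) = 7723 + 18535*(-6273/29966063) = 7723 - 116270055/29966063 = 231311634494/29966063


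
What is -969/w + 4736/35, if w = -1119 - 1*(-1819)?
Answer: 13393/100 ≈ 133.93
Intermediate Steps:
w = 700 (w = -1119 + 1819 = 700)
-969/w + 4736/35 = -969/700 + 4736/35 = 13393/100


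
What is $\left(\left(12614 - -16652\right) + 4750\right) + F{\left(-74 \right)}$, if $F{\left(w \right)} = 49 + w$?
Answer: $33991$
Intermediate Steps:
$\left(\left(12614 - -16652\right) + 4750\right) + F{\left(-74 \right)} = \left(\left(12614 - -16652\right) + 4750\right) + \left(49 - 74\right) = \left(\left(12614 + 16652\right) + 4750\right) - 25 = \left(29266 + 4750\right) - 25 = 34016 - 25 = 33991$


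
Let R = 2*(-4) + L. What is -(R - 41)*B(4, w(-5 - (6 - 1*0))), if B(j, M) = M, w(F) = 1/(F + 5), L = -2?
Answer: -17/2 ≈ -8.5000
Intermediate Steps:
w(F) = 1/(5 + F)
R = -10 (R = 2*(-4) - 2 = -8 - 2 = -10)
-(R - 41)*B(4, w(-5 - (6 - 1*0))) = -(-10 - 41)/(5 + (-5 - (6 - 1*0))) = -(-51)/(5 + (-5 - (6 + 0))) = -(-51)/(5 + (-5 - 1*6)) = -(-51)/(5 + (-5 - 6)) = -(-51)/(5 - 11) = -(-51)/(-6) = -(-51)*(-1)/6 = -1*17/2 = -17/2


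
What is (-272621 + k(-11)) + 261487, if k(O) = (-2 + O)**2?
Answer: -10965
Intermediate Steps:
(-272621 + k(-11)) + 261487 = (-272621 + (-2 - 11)**2) + 261487 = (-272621 + (-13)**2) + 261487 = (-272621 + 169) + 261487 = -272452 + 261487 = -10965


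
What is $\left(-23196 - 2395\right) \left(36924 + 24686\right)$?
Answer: $-1576661510$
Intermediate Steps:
$\left(-23196 - 2395\right) \left(36924 + 24686\right) = \left(-25591\right) 61610 = -1576661510$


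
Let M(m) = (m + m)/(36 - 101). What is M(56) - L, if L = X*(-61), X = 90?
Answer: 356738/65 ≈ 5488.3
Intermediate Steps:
L = -5490 (L = 90*(-61) = -5490)
M(m) = -2*m/65 (M(m) = (2*m)/(-65) = (2*m)*(-1/65) = -2*m/65)
M(56) - L = -2/65*56 - 1*(-5490) = -112/65 + 5490 = 356738/65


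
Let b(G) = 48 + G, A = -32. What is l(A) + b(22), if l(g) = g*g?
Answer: 1094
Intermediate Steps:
l(g) = g²
l(A) + b(22) = (-32)² + (48 + 22) = 1024 + 70 = 1094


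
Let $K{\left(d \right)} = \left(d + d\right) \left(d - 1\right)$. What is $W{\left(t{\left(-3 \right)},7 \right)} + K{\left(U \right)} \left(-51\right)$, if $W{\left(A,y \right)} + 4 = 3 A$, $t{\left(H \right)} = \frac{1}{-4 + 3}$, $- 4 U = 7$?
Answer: $- \frac{3983}{8} \approx -497.88$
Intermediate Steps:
$U = - \frac{7}{4}$ ($U = \left(- \frac{1}{4}\right) 7 = - \frac{7}{4} \approx -1.75$)
$t{\left(H \right)} = -1$ ($t{\left(H \right)} = \frac{1}{-1} = -1$)
$W{\left(A,y \right)} = -4 + 3 A$
$K{\left(d \right)} = 2 d \left(-1 + d\right)$
$W{\left(t{\left(-3 \right)},7 \right)} + K{\left(U \right)} \left(-51\right) = \left(-4 + 3 \left(-1\right)\right) + 2 \left(- \frac{7}{4}\right) \left(-1 - \frac{7}{4}\right) \left(-51\right) = \left(-4 - 3\right) + 2 \left(- \frac{7}{4}\right) \left(- \frac{11}{4}\right) \left(-51\right) = -7 + \frac{77}{8} \left(-51\right) = -7 - \frac{3927}{8} = - \frac{3983}{8}$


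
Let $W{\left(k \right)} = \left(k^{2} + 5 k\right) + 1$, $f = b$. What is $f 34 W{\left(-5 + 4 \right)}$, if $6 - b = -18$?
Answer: $-2448$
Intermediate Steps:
$b = 24$ ($b = 6 - -18 = 6 + 18 = 24$)
$f = 24$
$W{\left(k \right)} = 1 + k^{2} + 5 k$
$f 34 W{\left(-5 + 4 \right)} = 24 \cdot 34 \left(1 + \left(-5 + 4\right)^{2} + 5 \left(-5 + 4\right)\right) = 816 \left(1 + \left(-1\right)^{2} + 5 \left(-1\right)\right) = 816 \left(1 + 1 - 5\right) = 816 \left(-3\right) = -2448$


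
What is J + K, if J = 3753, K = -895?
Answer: 2858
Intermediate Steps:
J + K = 3753 - 895 = 2858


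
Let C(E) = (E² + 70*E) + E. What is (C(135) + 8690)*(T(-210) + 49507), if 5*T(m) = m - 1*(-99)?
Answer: 1806195200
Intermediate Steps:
T(m) = 99/5 + m/5 (T(m) = (m - 1*(-99))/5 = (m + 99)/5 = (99 + m)/5 = 99/5 + m/5)
C(E) = E² + 71*E
(C(135) + 8690)*(T(-210) + 49507) = (135*(71 + 135) + 8690)*((99/5 + (⅕)*(-210)) + 49507) = (135*206 + 8690)*((99/5 - 42) + 49507) = (27810 + 8690)*(-111/5 + 49507) = 36500*(247424/5) = 1806195200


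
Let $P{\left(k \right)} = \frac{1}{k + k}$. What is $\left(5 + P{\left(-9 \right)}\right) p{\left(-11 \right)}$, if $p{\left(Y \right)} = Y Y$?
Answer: $\frac{10769}{18} \approx 598.28$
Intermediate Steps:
$p{\left(Y \right)} = Y^{2}$
$P{\left(k \right)} = \frac{1}{2 k}$
$\left(5 + P{\left(-9 \right)}\right) p{\left(-11 \right)} = \left(5 + \frac{1}{2 \left(-9\right)}\right) \left(-11\right)^{2} = \left(5 + \frac{1}{2} \left(- \frac{1}{9}\right)\right) 121 = \left(5 - \frac{1}{18}\right) 121 = \frac{89}{18} \cdot 121 = \frac{10769}{18}$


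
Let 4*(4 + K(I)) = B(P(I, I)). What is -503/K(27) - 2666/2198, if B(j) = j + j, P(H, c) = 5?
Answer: 1101595/3297 ≈ 334.12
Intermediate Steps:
B(j) = 2*j
K(I) = -3/2 (K(I) = -4 + (2*5)/4 = -4 + (¼)*10 = -4 + 5/2 = -3/2)
-503/K(27) - 2666/2198 = -503/(-3/2) - 2666/2198 = -503*(-⅔) - 2666*1/2198 = 1006/3 - 1333/1099 = 1101595/3297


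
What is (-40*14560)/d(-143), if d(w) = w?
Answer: 44800/11 ≈ 4072.7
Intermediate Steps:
(-40*14560)/d(-143) = -40*14560/(-143) = -582400*(-1/143) = 44800/11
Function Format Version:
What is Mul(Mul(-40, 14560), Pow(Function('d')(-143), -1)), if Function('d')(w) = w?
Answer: Rational(44800, 11) ≈ 4072.7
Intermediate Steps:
Mul(Mul(-40, 14560), Pow(Function('d')(-143), -1)) = Mul(Mul(-40, 14560), Pow(-143, -1)) = Mul(-582400, Rational(-1, 143)) = Rational(44800, 11)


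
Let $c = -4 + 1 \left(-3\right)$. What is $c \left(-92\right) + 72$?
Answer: $716$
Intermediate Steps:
$c = -7$ ($c = -4 - 3 = -7$)
$c \left(-92\right) + 72 = \left(-7\right) \left(-92\right) + 72 = 644 + 72 = 716$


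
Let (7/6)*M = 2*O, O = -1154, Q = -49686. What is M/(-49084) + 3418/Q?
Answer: -1240643/43549779 ≈ -0.028488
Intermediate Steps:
M = -13848/7 (M = 6*(2*(-1154))/7 = (6/7)*(-2308) = -13848/7 ≈ -1978.3)
M/(-49084) + 3418/Q = -13848/7/(-49084) + 3418/(-49686) = -13848/7*(-1/49084) + 3418*(-1/49686) = 3462/85897 - 1709/24843 = -1240643/43549779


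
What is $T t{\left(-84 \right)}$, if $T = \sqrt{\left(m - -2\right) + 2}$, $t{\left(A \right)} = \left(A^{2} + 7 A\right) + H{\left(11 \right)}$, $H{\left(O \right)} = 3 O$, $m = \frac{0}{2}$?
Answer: $13002$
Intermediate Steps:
$m = 0$ ($m = 0 \cdot \frac{1}{2} = 0$)
$t{\left(A \right)} = 33 + A^{2} + 7 A$ ($t{\left(A \right)} = \left(A^{2} + 7 A\right) + 3 \cdot 11 = \left(A^{2} + 7 A\right) + 33 = 33 + A^{2} + 7 A$)
$T = 2$ ($T = \sqrt{\left(0 - -2\right) + 2} = \sqrt{\left(0 + 2\right) + 2} = \sqrt{2 + 2} = \sqrt{4} = 2$)
$T t{\left(-84 \right)} = 2 \left(33 + \left(-84\right)^{2} + 7 \left(-84\right)\right) = 2 \left(33 + 7056 - 588\right) = 2 \cdot 6501 = 13002$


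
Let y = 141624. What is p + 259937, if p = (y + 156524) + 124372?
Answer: 682457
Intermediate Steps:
p = 422520 (p = (141624 + 156524) + 124372 = 298148 + 124372 = 422520)
p + 259937 = 422520 + 259937 = 682457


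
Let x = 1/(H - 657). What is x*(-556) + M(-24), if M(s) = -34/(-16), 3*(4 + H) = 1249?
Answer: 12911/2936 ≈ 4.3975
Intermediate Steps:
H = 1237/3 (H = -4 + (⅓)*1249 = -4 + 1249/3 = 1237/3 ≈ 412.33)
M(s) = 17/8 (M(s) = -34*(-1/16) = 17/8)
x = -3/734 (x = 1/(1237/3 - 657) = 1/(-734/3) = -3/734 ≈ -0.0040872)
x*(-556) + M(-24) = -3/734*(-556) + 17/8 = 834/367 + 17/8 = 12911/2936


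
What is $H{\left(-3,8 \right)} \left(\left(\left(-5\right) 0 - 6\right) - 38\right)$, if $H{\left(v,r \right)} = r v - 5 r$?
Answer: $2816$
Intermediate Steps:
$H{\left(v,r \right)} = - 5 r + r v$
$H{\left(-3,8 \right)} \left(\left(\left(-5\right) 0 - 6\right) - 38\right) = 8 \left(-5 - 3\right) \left(\left(\left(-5\right) 0 - 6\right) - 38\right) = 8 \left(-8\right) \left(\left(0 - 6\right) - 38\right) = - 64 \left(-6 - 38\right) = \left(-64\right) \left(-44\right) = 2816$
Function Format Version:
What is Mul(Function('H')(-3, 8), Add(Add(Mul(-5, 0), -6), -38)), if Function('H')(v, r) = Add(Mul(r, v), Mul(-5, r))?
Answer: 2816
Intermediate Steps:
Function('H')(v, r) = Add(Mul(-5, r), Mul(r, v))
Mul(Function('H')(-3, 8), Add(Add(Mul(-5, 0), -6), -38)) = Mul(Mul(8, Add(-5, -3)), Add(Add(Mul(-5, 0), -6), -38)) = Mul(Mul(8, -8), Add(Add(0, -6), -38)) = Mul(-64, Add(-6, -38)) = Mul(-64, -44) = 2816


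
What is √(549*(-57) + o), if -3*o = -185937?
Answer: √30686 ≈ 175.17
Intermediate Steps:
o = 61979 (o = -⅓*(-185937) = 61979)
√(549*(-57) + o) = √(549*(-57) + 61979) = √(-31293 + 61979) = √30686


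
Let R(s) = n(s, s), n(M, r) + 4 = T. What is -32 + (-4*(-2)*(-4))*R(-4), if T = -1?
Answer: 128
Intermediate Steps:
n(M, r) = -5 (n(M, r) = -4 - 1 = -5)
R(s) = -5
-32 + (-4*(-2)*(-4))*R(-4) = -32 + (-4*(-2)*(-4))*(-5) = -32 + (8*(-4))*(-5) = -32 - 32*(-5) = -32 + 160 = 128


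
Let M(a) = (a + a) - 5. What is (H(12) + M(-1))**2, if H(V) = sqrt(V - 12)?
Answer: 49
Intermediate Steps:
H(V) = sqrt(-12 + V)
M(a) = -5 + 2*a (M(a) = 2*a - 5 = -5 + 2*a)
(H(12) + M(-1))**2 = (sqrt(-12 + 12) + (-5 + 2*(-1)))**2 = (sqrt(0) + (-5 - 2))**2 = (0 - 7)**2 = (-7)**2 = 49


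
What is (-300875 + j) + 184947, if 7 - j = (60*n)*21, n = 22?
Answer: -143641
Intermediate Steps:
j = -27713 (j = 7 - 60*22*21 = 7 - 1320*21 = 7 - 1*27720 = 7 - 27720 = -27713)
(-300875 + j) + 184947 = (-300875 - 27713) + 184947 = -328588 + 184947 = -143641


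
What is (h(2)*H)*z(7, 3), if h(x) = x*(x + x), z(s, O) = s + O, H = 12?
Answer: 960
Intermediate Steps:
z(s, O) = O + s
h(x) = 2*x**2 (h(x) = x*(2*x) = 2*x**2)
(h(2)*H)*z(7, 3) = ((2*2**2)*12)*(3 + 7) = ((2*4)*12)*10 = (8*12)*10 = 96*10 = 960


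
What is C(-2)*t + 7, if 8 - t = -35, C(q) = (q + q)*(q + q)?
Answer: 695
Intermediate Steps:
C(q) = 4*q**2 (C(q) = (2*q)*(2*q) = 4*q**2)
t = 43 (t = 8 - 1*(-35) = 8 + 35 = 43)
C(-2)*t + 7 = (4*(-2)**2)*43 + 7 = (4*4)*43 + 7 = 16*43 + 7 = 688 + 7 = 695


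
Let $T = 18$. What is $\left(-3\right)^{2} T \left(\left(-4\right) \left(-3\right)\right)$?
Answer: $1944$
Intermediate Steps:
$\left(-3\right)^{2} T \left(\left(-4\right) \left(-3\right)\right) = \left(-3\right)^{2} \cdot 18 \left(\left(-4\right) \left(-3\right)\right) = 9 \cdot 18 \cdot 12 = 162 \cdot 12 = 1944$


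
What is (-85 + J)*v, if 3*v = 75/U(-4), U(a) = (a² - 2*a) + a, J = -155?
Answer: -300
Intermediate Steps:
U(a) = a² - a
v = 5/4 (v = (75/((-4*(-1 - 4))))/3 = (75/((-4*(-5))))/3 = (75/20)/3 = (75*(1/20))/3 = (⅓)*(15/4) = 5/4 ≈ 1.2500)
(-85 + J)*v = (-85 - 155)*(5/4) = -240*5/4 = -300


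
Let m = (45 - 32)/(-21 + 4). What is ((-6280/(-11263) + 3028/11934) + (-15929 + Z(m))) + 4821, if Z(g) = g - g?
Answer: -746473288726/67206321 ≈ -11107.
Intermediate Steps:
m = -13/17 (m = 13/(-17) = 13*(-1/17) = -13/17 ≈ -0.76471)
Z(g) = 0
((-6280/(-11263) + 3028/11934) + (-15929 + Z(m))) + 4821 = ((-6280/(-11263) + 3028/11934) + (-15929 + 0)) + 4821 = ((-6280*(-1/11263) + 3028*(1/11934)) - 15929) + 4821 = ((6280/11263 + 1514/5967) - 15929) + 4821 = (54524942/67206321 - 15929) + 4821 = -1070474962267/67206321 + 4821 = -746473288726/67206321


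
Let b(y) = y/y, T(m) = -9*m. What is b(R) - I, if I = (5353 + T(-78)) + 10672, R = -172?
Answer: -16726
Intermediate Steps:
b(y) = 1
I = 16727 (I = (5353 - 9*(-78)) + 10672 = (5353 + 702) + 10672 = 6055 + 10672 = 16727)
b(R) - I = 1 - 1*16727 = 1 - 16727 = -16726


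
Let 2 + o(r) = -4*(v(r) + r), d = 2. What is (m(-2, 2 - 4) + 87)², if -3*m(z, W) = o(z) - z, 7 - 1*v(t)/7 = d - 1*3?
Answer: 25281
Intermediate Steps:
v(t) = 56 (v(t) = 49 - 7*(2 - 1*3) = 49 - 7*(2 - 3) = 49 - 7*(-1) = 49 + 7 = 56)
o(r) = -226 - 4*r (o(r) = -2 - 4*(56 + r) = -2 + (-224 - 4*r) = -226 - 4*r)
m(z, W) = 226/3 + 5*z/3 (m(z, W) = -((-226 - 4*z) - z)/3 = -(-226 - 5*z)/3 = 226/3 + 5*z/3)
(m(-2, 2 - 4) + 87)² = ((226/3 + (5/3)*(-2)) + 87)² = ((226/3 - 10/3) + 87)² = (72 + 87)² = 159² = 25281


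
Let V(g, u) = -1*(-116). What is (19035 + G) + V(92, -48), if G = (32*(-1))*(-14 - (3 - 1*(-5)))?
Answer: 19855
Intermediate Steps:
V(g, u) = 116
G = 704 (G = -32*(-14 - (3 + 5)) = -32*(-14 - 1*8) = -32*(-14 - 8) = -32*(-22) = 704)
(19035 + G) + V(92, -48) = (19035 + 704) + 116 = 19739 + 116 = 19855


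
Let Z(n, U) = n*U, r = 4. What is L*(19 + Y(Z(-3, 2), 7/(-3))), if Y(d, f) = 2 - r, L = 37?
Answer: 629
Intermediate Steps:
Z(n, U) = U*n
Y(d, f) = -2 (Y(d, f) = 2 - 1*4 = 2 - 4 = -2)
L*(19 + Y(Z(-3, 2), 7/(-3))) = 37*(19 - 2) = 37*17 = 629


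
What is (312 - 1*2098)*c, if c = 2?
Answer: -3572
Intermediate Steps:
(312 - 1*2098)*c = (312 - 1*2098)*2 = (312 - 2098)*2 = -1786*2 = -3572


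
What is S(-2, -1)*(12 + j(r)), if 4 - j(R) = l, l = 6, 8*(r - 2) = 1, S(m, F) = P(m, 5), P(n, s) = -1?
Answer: -10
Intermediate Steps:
S(m, F) = -1
r = 17/8 (r = 2 + (1/8)*1 = 2 + 1/8 = 17/8 ≈ 2.1250)
j(R) = -2 (j(R) = 4 - 1*6 = 4 - 6 = -2)
S(-2, -1)*(12 + j(r)) = -(12 - 2) = -1*10 = -10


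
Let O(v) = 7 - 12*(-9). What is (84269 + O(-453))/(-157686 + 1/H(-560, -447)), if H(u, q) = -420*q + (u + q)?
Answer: -15757277472/29445179837 ≈ -0.53514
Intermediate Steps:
O(v) = 115 (O(v) = 7 + 108 = 115)
H(u, q) = u - 419*q (H(u, q) = -420*q + (q + u) = u - 419*q)
(84269 + O(-453))/(-157686 + 1/H(-560, -447)) = (84269 + 115)/(-157686 + 1/(-560 - 419*(-447))) = 84384/(-157686 + 1/(-560 + 187293)) = 84384/(-157686 + 1/186733) = 84384/(-29445179837/186733) = 84384*(-186733/29445179837) = -15757277472/29445179837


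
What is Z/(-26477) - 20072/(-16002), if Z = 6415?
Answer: 214396757/211842477 ≈ 1.0121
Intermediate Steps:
Z/(-26477) - 20072/(-16002) = 6415/(-26477) - 20072/(-16002) = 6415*(-1/26477) - 20072*(-1/16002) = -6415/26477 + 10036/8001 = 214396757/211842477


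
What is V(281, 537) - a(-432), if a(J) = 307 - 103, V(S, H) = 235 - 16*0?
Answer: 31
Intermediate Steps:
V(S, H) = 235 (V(S, H) = 235 + 0 = 235)
a(J) = 204
V(281, 537) - a(-432) = 235 - 1*204 = 235 - 204 = 31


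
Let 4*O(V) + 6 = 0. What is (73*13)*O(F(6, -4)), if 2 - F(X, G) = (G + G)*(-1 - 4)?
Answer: -2847/2 ≈ -1423.5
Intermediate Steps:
F(X, G) = 2 + 10*G (F(X, G) = 2 - (G + G)*(-1 - 4) = 2 - 2*G*(-5) = 2 - (-10)*G = 2 + 10*G)
O(V) = -3/2 (O(V) = -3/2 + (1/4)*0 = -3/2 + 0 = -3/2)
(73*13)*O(F(6, -4)) = (73*13)*(-3/2) = 949*(-3/2) = -2847/2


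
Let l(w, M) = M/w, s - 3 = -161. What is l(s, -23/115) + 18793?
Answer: 14846471/790 ≈ 18793.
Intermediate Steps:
s = -158 (s = 3 - 161 = -158)
l(s, -23/115) + 18793 = -23/115/(-158) + 18793 = -23*1/115*(-1/158) + 18793 = -⅕*(-1/158) + 18793 = 1/790 + 18793 = 14846471/790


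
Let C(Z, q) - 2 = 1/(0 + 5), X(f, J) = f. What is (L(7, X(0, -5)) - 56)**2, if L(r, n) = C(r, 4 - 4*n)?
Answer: 72361/25 ≈ 2894.4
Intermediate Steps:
C(Z, q) = 11/5 (C(Z, q) = 2 + 1/(0 + 5) = 2 + 1/5 = 11/5)
L(r, n) = 11/5
(L(7, X(0, -5)) - 56)**2 = (11/5 - 56)**2 = (-269/5)**2 = 72361/25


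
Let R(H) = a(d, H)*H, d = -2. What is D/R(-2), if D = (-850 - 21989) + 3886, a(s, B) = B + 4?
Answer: 18953/4 ≈ 4738.3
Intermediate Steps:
a(s, B) = 4 + B
R(H) = H*(4 + H) (R(H) = (4 + H)*H = H*(4 + H))
D = -18953 (D = -22839 + 3886 = -18953)
D/R(-2) = -18953*(-1/(2*(4 - 2))) = -18953/((-2*2)) = -18953/(-4) = -18953*(-1/4) = 18953/4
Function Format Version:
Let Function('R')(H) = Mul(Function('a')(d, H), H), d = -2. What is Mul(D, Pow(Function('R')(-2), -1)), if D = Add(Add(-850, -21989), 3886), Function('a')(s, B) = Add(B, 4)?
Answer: Rational(18953, 4) ≈ 4738.3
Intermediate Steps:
Function('a')(s, B) = Add(4, B)
Function('R')(H) = Mul(H, Add(4, H)) (Function('R')(H) = Mul(Add(4, H), H) = Mul(H, Add(4, H)))
D = -18953 (D = Add(-22839, 3886) = -18953)
Mul(D, Pow(Function('R')(-2), -1)) = Mul(-18953, Pow(Mul(-2, Add(4, -2)), -1)) = Mul(-18953, Pow(Mul(-2, 2), -1)) = Mul(-18953, Pow(-4, -1)) = Mul(-18953, Rational(-1, 4)) = Rational(18953, 4)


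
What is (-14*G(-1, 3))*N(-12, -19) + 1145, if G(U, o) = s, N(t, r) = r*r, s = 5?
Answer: -24125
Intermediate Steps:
N(t, r) = r²
G(U, o) = 5
(-14*G(-1, 3))*N(-12, -19) + 1145 = -14*5*(-19)² + 1145 = -70*361 + 1145 = -25270 + 1145 = -24125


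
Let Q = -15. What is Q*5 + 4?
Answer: -71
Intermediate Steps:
Q*5 + 4 = -15*5 + 4 = -75 + 4 = -71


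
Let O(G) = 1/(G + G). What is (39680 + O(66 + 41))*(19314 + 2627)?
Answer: 186312462261/214 ≈ 8.7062e+8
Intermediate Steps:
O(G) = 1/(2*G)
(39680 + O(66 + 41))*(19314 + 2627) = (39680 + 1/(2*(66 + 41)))*(19314 + 2627) = (39680 + (1/2)/107)*21941 = (39680 + (1/2)*(1/107))*21941 = (39680 + 1/214)*21941 = (8491521/214)*21941 = 186312462261/214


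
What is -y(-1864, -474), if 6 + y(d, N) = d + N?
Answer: 2344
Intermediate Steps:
y(d, N) = -6 + N + d (y(d, N) = -6 + (d + N) = -6 + (N + d) = -6 + N + d)
-y(-1864, -474) = -(-6 - 474 - 1864) = -1*(-2344) = 2344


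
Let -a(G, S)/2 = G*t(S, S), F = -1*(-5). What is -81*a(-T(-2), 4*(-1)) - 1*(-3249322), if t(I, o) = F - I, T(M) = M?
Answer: 3252238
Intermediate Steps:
F = 5
t(I, o) = 5 - I
a(G, S) = -2*G*(5 - S)
-81*a(-T(-2), 4*(-1)) - 1*(-3249322) = -162*(-1*(-2))*(-5 + 4*(-1)) - 1*(-3249322) = -162*2*(-5 - 4) + 3249322 = -162*2*(-9) + 3249322 = -81*(-36) + 3249322 = 2916 + 3249322 = 3252238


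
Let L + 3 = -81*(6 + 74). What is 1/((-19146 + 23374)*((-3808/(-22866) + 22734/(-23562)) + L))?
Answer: -2137971/58609266534376 ≈ -3.6478e-8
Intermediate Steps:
L = -6483 (L = -3 - 81*(6 + 74) = -3 - 81*80 = -3 - 6480 = -6483)
1/((-19146 + 23374)*((-3808/(-22866) + 22734/(-23562)) + L)) = 1/((-19146 + 23374)*((-3808/(-22866) + 22734/(-23562)) - 6483)) = 1/(4228*((-3808*(-1/22866) + 22734*(-1/23562)) - 6483)) = 1/(4228*((1904/11433 - 1263/1309) - 6483)) = 1/(4228*(-11947543/14965797 - 6483)) = 1/(4228*(-97035209494/14965797)) = 1/(-58609266534376/2137971) = -2137971/58609266534376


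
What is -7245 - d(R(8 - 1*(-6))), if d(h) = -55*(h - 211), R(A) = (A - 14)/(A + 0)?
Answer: -18850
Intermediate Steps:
R(A) = (-14 + A)/A
d(h) = 11605 - 55*h (d(h) = -55*(-211 + h) = 11605 - 55*h)
-7245 - d(R(8 - 1*(-6))) = -7245 - (11605 - 55*(-14 + (8 - 1*(-6)))/(8 - 1*(-6))) = -7245 - (11605 - 55*(-14 + (8 + 6))/(8 + 6)) = -7245 - (11605 - 55*(-14 + 14)/14) = -7245 - (11605 - 55*0/14) = -7245 - (11605 - 55*0) = -7245 - (11605 + 0) = -7245 - 1*11605 = -7245 - 11605 = -18850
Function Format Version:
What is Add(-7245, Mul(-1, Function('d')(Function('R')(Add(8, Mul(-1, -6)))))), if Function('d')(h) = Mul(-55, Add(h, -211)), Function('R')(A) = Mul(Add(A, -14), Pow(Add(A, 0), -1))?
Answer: -18850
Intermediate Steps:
Function('R')(A) = Mul(Pow(A, -1), Add(-14, A)) (Function('R')(A) = Mul(Add(-14, A), Pow(A, -1)) = Mul(Pow(A, -1), Add(-14, A)))
Function('d')(h) = Add(11605, Mul(-55, h)) (Function('d')(h) = Mul(-55, Add(-211, h)) = Add(11605, Mul(-55, h)))
Add(-7245, Mul(-1, Function('d')(Function('R')(Add(8, Mul(-1, -6)))))) = Add(-7245, Mul(-1, Add(11605, Mul(-55, Mul(Pow(Add(8, Mul(-1, -6)), -1), Add(-14, Add(8, Mul(-1, -6)))))))) = Add(-7245, Mul(-1, Add(11605, Mul(-55, Mul(Pow(Add(8, 6), -1), Add(-14, Add(8, 6))))))) = Add(-7245, Mul(-1, Add(11605, Mul(-55, Mul(Pow(14, -1), Add(-14, 14)))))) = Add(-7245, Mul(-1, Add(11605, Mul(-55, Mul(Rational(1, 14), 0))))) = Add(-7245, Mul(-1, Add(11605, Mul(-55, 0)))) = Add(-7245, Mul(-1, Add(11605, 0))) = Add(-7245, Mul(-1, 11605)) = Add(-7245, -11605) = -18850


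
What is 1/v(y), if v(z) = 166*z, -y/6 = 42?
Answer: -1/41832 ≈ -2.3905e-5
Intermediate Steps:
y = -252 (y = -6*42 = -252)
1/v(y) = 1/(166*(-252)) = 1/(-41832) = -1/41832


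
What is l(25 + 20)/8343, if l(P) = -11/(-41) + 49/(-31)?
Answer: -556/3534651 ≈ -0.00015730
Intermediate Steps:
l(P) = -1668/1271 (l(P) = -11*(-1/41) + 49*(-1/31) = 11/41 - 49/31 = -1668/1271)
l(25 + 20)/8343 = -1668/1271/8343 = -1668/1271*1/8343 = -556/3534651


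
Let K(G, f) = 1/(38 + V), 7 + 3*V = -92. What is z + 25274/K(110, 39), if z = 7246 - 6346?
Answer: 127270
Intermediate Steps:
V = -33 (V = -7/3 + (⅓)*(-92) = -7/3 - 92/3 = -33)
z = 900
K(G, f) = ⅕ (K(G, f) = 1/(38 - 33) = 1/5 = ⅕)
z + 25274/K(110, 39) = 900 + 25274/(⅕) = 900 + 25274*5 = 900 + 126370 = 127270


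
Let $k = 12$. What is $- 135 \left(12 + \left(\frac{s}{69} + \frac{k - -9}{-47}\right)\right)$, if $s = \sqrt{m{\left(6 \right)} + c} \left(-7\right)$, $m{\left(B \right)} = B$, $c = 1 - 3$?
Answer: $- \frac{1656405}{1081} \approx -1532.3$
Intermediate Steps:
$c = -2$ ($c = 1 - 3 = -2$)
$s = -14$ ($s = \sqrt{6 - 2} \left(-7\right) = \sqrt{4} \left(-7\right) = 2 \left(-7\right) = -14$)
$- 135 \left(12 + \left(\frac{s}{69} + \frac{k - -9}{-47}\right)\right) = - 135 \left(12 + \left(- \frac{14}{69} + \frac{12 - -9}{-47}\right)\right) = - 135 \left(12 + \left(\left(-14\right) \frac{1}{69} + \left(12 + 9\right) \left(- \frac{1}{47}\right)\right)\right) = - 135 \left(12 + \left(- \frac{14}{69} + 21 \left(- \frac{1}{47}\right)\right)\right) = - 135 \left(12 - \frac{2107}{3243}\right) = \left(-135\right) \frac{36809}{3243} = - \frac{1656405}{1081}$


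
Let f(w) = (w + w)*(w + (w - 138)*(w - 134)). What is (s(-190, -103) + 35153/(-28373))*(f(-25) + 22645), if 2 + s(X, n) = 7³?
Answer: -12261697078200/28373 ≈ -4.3216e+8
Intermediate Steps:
s(X, n) = 341 (s(X, n) = -2 + 7³ = -2 + 343 = 341)
f(w) = 2*w*(w + (-138 + w)*(-134 + w)) (f(w) = (2*w)*(w + (-138 + w)*(-134 + w)) = 2*w*(w + (-138 + w)*(-134 + w)))
(s(-190, -103) + 35153/(-28373))*(f(-25) + 22645) = (341 + 35153/(-28373))*(2*(-25)*(18492 + (-25)² - 271*(-25)) + 22645) = (341 + 35153*(-1/28373))*(2*(-25)*(18492 + 625 + 6775) + 22645) = (341 - 35153/28373)*(2*(-25)*25892 + 22645) = 9640040*(-1294600 + 22645)/28373 = (9640040/28373)*(-1271955) = -12261697078200/28373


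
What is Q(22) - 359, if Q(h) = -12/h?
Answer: -3955/11 ≈ -359.55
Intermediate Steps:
Q(22) - 359 = -12/22 - 359 = -12*1/22 - 359 = -6/11 - 359 = -3955/11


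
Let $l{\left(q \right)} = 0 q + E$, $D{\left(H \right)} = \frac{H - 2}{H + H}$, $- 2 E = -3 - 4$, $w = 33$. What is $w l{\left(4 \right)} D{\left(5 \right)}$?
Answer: $\frac{693}{20} \approx 34.65$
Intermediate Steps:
$E = \frac{7}{2}$ ($E = - \frac{-3 - 4}{2} = \left(- \frac{1}{2}\right) \left(-7\right) = \frac{7}{2} \approx 3.5$)
$D{\left(H \right)} = \frac{-2 + H}{2 H}$
$l{\left(q \right)} = \frac{7}{2}$ ($l{\left(q \right)} = 0 q + \frac{7}{2} = 0 + \frac{7}{2} = \frac{7}{2}$)
$w l{\left(4 \right)} D{\left(5 \right)} = 33 \cdot \frac{7}{2} \frac{-2 + 5}{2 \cdot 5} = \frac{231 \cdot \frac{1}{2} \cdot \frac{1}{5} \cdot 3}{2} = \frac{231}{2} \cdot \frac{3}{10} = \frac{693}{20}$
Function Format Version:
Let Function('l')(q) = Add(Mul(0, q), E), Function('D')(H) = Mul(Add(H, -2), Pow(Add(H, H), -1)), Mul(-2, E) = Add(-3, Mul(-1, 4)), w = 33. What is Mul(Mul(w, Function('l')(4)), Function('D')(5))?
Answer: Rational(693, 20) ≈ 34.650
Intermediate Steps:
E = Rational(7, 2) (E = Mul(Rational(-1, 2), Add(-3, Mul(-1, 4))) = Mul(Rational(-1, 2), Add(-3, -4)) = Mul(Rational(-1, 2), -7) = Rational(7, 2) ≈ 3.5000)
Function('D')(H) = Mul(Rational(1, 2), Pow(H, -1), Add(-2, H)) (Function('D')(H) = Mul(Add(-2, H), Pow(Mul(2, H), -1)) = Mul(Add(-2, H), Mul(Rational(1, 2), Pow(H, -1))) = Mul(Rational(1, 2), Pow(H, -1), Add(-2, H)))
Function('l')(q) = Rational(7, 2) (Function('l')(q) = Add(Mul(0, q), Rational(7, 2)) = Add(0, Rational(7, 2)) = Rational(7, 2))
Mul(Mul(w, Function('l')(4)), Function('D')(5)) = Mul(Mul(33, Rational(7, 2)), Mul(Rational(1, 2), Pow(5, -1), Add(-2, 5))) = Mul(Rational(231, 2), Mul(Rational(1, 2), Rational(1, 5), 3)) = Mul(Rational(231, 2), Rational(3, 10)) = Rational(693, 20)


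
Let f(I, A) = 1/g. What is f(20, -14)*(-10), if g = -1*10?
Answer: 1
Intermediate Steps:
g = -10
f(I, A) = -1/10 (f(I, A) = 1/(-10) = -1/10)
f(20, -14)*(-10) = -1/10*(-10) = 1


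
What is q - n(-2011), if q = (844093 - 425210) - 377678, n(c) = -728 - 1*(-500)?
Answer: 41433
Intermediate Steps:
n(c) = -228 (n(c) = -728 + 500 = -228)
q = 41205 (q = 418883 - 377678 = 41205)
q - n(-2011) = 41205 - 1*(-228) = 41205 + 228 = 41433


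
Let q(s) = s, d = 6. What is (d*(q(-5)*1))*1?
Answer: -30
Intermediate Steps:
(d*(q(-5)*1))*1 = (6*(-5*1))*1 = (6*(-5))*1 = -30*1 = -30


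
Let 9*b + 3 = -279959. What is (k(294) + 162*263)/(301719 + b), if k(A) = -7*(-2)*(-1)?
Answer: 383328/2435509 ≈ 0.15739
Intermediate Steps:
b = -279962/9 (b = -⅓ + (⅑)*(-279959) = -⅓ - 279959/9 = -279962/9 ≈ -31107.)
k(A) = -14 (k(A) = 14*(-1) = -14)
(k(294) + 162*263)/(301719 + b) = (-14 + 162*263)/(301719 - 279962/9) = (-14 + 42606)/(2435509/9) = 42592*(9/2435509) = 383328/2435509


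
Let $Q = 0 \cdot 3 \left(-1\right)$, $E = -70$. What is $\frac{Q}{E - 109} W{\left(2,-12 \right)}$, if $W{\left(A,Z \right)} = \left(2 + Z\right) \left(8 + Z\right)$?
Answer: $0$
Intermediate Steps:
$Q = 0$ ($Q = 0 \left(-1\right) = 0$)
$\frac{Q}{E - 109} W{\left(2,-12 \right)} = \frac{1}{-70 - 109} \cdot 0 \left(16 + \left(-12\right)^{2} + 10 \left(-12\right)\right) = \frac{1}{-179} \cdot 0 \left(16 + 144 - 120\right) = \left(- \frac{1}{179}\right) 0 \cdot 40 = 0 \cdot 40 = 0$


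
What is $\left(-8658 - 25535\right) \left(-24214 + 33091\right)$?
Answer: $-303531261$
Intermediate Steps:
$\left(-8658 - 25535\right) \left(-24214 + 33091\right) = \left(-34193\right) 8877 = -303531261$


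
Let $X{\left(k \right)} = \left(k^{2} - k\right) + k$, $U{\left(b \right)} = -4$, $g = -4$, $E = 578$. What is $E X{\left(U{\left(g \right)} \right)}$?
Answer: $9248$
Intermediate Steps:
$X{\left(k \right)} = k^{2}$
$E X{\left(U{\left(g \right)} \right)} = 578 \left(-4\right)^{2} = 578 \cdot 16 = 9248$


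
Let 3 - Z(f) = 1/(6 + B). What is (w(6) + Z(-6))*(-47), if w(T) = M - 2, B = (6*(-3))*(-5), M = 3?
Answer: -18001/96 ≈ -187.51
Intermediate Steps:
B = 90 (B = -18*(-5) = 90)
Z(f) = 287/96 (Z(f) = 3 - 1/(6 + 90) = 3 - 1/96 = 287/96)
w(T) = 1 (w(T) = 3 - 2 = 1)
(w(6) + Z(-6))*(-47) = (1 + 287/96)*(-47) = (383/96)*(-47) = -18001/96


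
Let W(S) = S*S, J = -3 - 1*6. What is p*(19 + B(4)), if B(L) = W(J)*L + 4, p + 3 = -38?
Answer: -14227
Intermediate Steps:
p = -41 (p = -3 - 38 = -41)
J = -9 (J = -3 - 6 = -9)
W(S) = S²
B(L) = 4 + 81*L (B(L) = (-9)²*L + 4 = 81*L + 4 = 4 + 81*L)
p*(19 + B(4)) = -41*(19 + (4 + 81*4)) = -41*(19 + (4 + 324)) = -41*(19 + 328) = -41*347 = -14227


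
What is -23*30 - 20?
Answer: -710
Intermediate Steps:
-23*30 - 20 = -690 - 20 = -710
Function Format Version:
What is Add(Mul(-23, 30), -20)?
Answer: -710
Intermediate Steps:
Add(Mul(-23, 30), -20) = Add(-690, -20) = -710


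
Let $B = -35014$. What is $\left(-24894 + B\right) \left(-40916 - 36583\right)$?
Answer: $4642810092$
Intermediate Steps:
$\left(-24894 + B\right) \left(-40916 - 36583\right) = \left(-24894 - 35014\right) \left(-40916 - 36583\right) = \left(-59908\right) \left(-77499\right) = 4642810092$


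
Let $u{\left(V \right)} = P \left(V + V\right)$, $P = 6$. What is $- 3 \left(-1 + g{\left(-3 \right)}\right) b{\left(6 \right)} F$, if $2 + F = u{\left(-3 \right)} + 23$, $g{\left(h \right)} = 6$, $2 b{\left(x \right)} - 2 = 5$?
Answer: $\frac{1575}{2} \approx 787.5$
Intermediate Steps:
$b{\left(x \right)} = \frac{7}{2}$ ($b{\left(x \right)} = 1 + \frac{1}{2} \cdot 5 = 1 + \frac{5}{2} = \frac{7}{2}$)
$u{\left(V \right)} = 12 V$ ($u{\left(V \right)} = 6 \left(V + V\right) = 6 \cdot 2 V = 12 V$)
$F = -15$ ($F = -2 + \left(12 \left(-3\right) + 23\right) = -2 + \left(-36 + 23\right) = -2 - 13 = -15$)
$- 3 \left(-1 + g{\left(-3 \right)}\right) b{\left(6 \right)} F = - 3 \left(-1 + 6\right) \frac{7}{2} \left(-15\right) = \left(-3\right) 5 \cdot \frac{7}{2} \left(-15\right) = \left(-15\right) \frac{7}{2} \left(-15\right) = \left(- \frac{105}{2}\right) \left(-15\right) = \frac{1575}{2}$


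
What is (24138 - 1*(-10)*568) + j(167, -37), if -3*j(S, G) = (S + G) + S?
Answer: 29719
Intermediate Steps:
j(S, G) = -2*S/3 - G/3 (j(S, G) = -((S + G) + S)/3 = -((G + S) + S)/3 = -(G + 2*S)/3 = -2*S/3 - G/3)
(24138 - 1*(-10)*568) + j(167, -37) = (24138 - 1*(-10)*568) + (-⅔*167 - ⅓*(-37)) = (24138 + 10*568) + (-334/3 + 37/3) = (24138 + 5680) - 99 = 29818 - 99 = 29719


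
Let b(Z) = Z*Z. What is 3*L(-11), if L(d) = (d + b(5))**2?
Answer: 588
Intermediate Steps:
b(Z) = Z**2
L(d) = (25 + d)**2 (L(d) = (d + 5**2)**2 = (d + 25)**2 = (25 + d)**2)
3*L(-11) = 3*(25 - 11)**2 = 3*14**2 = 3*196 = 588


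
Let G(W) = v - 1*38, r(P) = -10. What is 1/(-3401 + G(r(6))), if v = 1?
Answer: -1/3438 ≈ -0.00029087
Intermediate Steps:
G(W) = -37 (G(W) = 1 - 1*38 = 1 - 38 = -37)
1/(-3401 + G(r(6))) = 1/(-3401 - 37) = 1/(-3438) = -1/3438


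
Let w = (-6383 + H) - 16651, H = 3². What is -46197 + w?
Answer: -69222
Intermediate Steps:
H = 9
w = -23025 (w = (-6383 + 9) - 16651 = -6374 - 16651 = -23025)
-46197 + w = -46197 - 23025 = -69222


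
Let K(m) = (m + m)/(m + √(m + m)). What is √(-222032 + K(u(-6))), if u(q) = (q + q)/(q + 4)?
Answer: √(-666090 - 222032*√3)/√(3 + √3) ≈ 471.2*I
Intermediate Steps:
u(q) = 2*q/(4 + q) (u(q) = (2*q)/(4 + q) = 2*q/(4 + q))
K(m) = 2*m/(m + √2*√m) (K(m) = (2*m)/(m + √(2*m)) = (2*m)/(m + √2*√m) = 2*m/(m + √2*√m))
√(-222032 + K(u(-6))) = √(-222032 + 2*(2*(-6)/(4 - 6))/(2*(-6)/(4 - 6) + √2*√(2*(-6)/(4 - 6)))) = √(-222032 + 2*(2*(-6)/(-2))/(2*(-6)/(-2) + √2*√(2*(-6)/(-2)))) = √(-222032 + 2*(2*(-6)*(-½))/(2*(-6)*(-½) + √2*√(2*(-6)*(-½)))) = √(-222032 + 2*6/(6 + √2*√6)) = √(-222032 + 2*6/(6 + 2*√3)) = √(-222032 + 12/(6 + 2*√3))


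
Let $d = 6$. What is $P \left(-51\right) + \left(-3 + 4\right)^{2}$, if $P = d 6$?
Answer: $-1835$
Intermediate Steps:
$P = 36$ ($P = 6 \cdot 6 = 36$)
$P \left(-51\right) + \left(-3 + 4\right)^{2} = 36 \left(-51\right) + \left(-3 + 4\right)^{2} = -1836 + 1^{2} = -1836 + 1 = -1835$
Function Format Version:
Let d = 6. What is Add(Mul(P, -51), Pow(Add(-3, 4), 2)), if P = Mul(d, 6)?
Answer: -1835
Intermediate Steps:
P = 36 (P = Mul(6, 6) = 36)
Add(Mul(P, -51), Pow(Add(-3, 4), 2)) = Add(Mul(36, -51), Pow(Add(-3, 4), 2)) = Add(-1836, Pow(1, 2)) = Add(-1836, 1) = -1835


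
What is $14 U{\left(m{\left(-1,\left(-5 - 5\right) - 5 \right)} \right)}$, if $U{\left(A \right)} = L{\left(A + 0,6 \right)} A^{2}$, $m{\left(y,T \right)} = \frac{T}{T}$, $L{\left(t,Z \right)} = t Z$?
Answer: $84$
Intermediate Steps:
$L{\left(t,Z \right)} = Z t$
$m{\left(y,T \right)} = 1$
$U{\left(A \right)} = 6 A^{3}$ ($U{\left(A \right)} = 6 \left(A + 0\right) A^{2} = 6 A A^{2} = 6 A^{3}$)
$14 U{\left(m{\left(-1,\left(-5 - 5\right) - 5 \right)} \right)} = 14 \cdot 6 \cdot 1^{3} = 14 \cdot 6 \cdot 1 = 14 \cdot 6 = 84$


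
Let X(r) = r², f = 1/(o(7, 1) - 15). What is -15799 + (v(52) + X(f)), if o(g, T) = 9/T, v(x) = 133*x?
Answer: -319787/36 ≈ -8883.0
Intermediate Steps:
f = -⅙ (f = 1/(9/1 - 15) = 1/(9*1 - 15) = 1/(9 - 15) = 1/(-6) = -⅙ ≈ -0.16667)
-15799 + (v(52) + X(f)) = -15799 + (133*52 + (-⅙)²) = -15799 + (6916 + 1/36) = -15799 + 248977/36 = -319787/36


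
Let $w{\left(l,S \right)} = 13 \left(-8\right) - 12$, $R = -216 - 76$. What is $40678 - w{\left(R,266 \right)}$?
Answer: $40794$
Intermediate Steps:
$R = -292$
$w{\left(l,S \right)} = -116$ ($w{\left(l,S \right)} = -104 - 12 = -116$)
$40678 - w{\left(R,266 \right)} = 40678 - -116 = 40678 + 116 = 40794$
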